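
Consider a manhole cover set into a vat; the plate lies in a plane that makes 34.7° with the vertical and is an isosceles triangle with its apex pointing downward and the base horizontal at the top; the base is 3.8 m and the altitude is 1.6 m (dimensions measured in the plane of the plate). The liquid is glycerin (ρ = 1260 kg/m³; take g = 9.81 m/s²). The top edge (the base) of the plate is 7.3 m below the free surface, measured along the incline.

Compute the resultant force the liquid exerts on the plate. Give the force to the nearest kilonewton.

F ≈ 242 kN

γ = ρg = 1260 × 9.81 / 1000 = 12.3606 kN/m³.
The plate makes 34.7° with the vertical, i.e. θ = 90° − 34.7° = 55.3° to the horizontal. Measuring y along the incline from the free-surface line, vertical depth h = y·sinθ with sinθ = 0.822144.
With the apex down, the centroid sits h/3 = 1.6/3 = 0.533333 m below the base (the top edge), so y_c = 7.3 + 0.533333 = 7.83333 m and h_c = 7.83333 × 0.822144 = 6.44013 m.
A = ½ × 3.8 × 1.6 = 3.04 m².
Resultant F = γ·h_c·A = 12.3606 × 6.44013 × 3.04 = 241.996 kN.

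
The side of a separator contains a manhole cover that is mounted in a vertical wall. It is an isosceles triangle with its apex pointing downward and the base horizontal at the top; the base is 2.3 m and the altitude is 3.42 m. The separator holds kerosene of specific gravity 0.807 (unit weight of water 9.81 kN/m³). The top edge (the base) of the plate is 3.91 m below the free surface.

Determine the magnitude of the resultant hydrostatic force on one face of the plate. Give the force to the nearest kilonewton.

γ = 0.807 × 9.81 = 7.91667 kN/m³.
With the apex down, the centroid sits h/3 = 3.42/3 = 1.14 m below the base (the top edge), so the centroid depth is h_c = 3.91 + 1.14 = 5.05 m.
A = ½ × 2.3 × 3.42 = 3.933 m².
Resultant F = γ·h_c·A = 7.91667 × 5.05 × 3.933 = 157.238 kN.

F ≈ 157 kN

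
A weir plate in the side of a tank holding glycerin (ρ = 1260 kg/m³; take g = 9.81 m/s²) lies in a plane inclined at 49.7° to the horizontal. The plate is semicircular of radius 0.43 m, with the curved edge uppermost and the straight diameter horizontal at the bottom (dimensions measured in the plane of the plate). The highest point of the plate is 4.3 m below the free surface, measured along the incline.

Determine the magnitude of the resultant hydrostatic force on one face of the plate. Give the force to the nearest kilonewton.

γ = ρg = 1260 × 9.81 / 1000 = 12.3606 kN/m³.
Let θ = 49.7° be the plate's angle to the horizontal; measure y along the incline from where the plane meets the free surface. Vertical depth h = y·sinθ with sinθ = 0.762668.
The centroid lies 4r/(3π) = 0.182498 m above the diameter, so r − 4r/(3π) = 0.43 − 0.182498 = 0.247502 m below the topmost point, so y_c = 4.3 + 0.247502 = 4.5475 m and h_c = 4.5475 × 0.762668 = 3.46823 m.
A = πr²/2 = π × 0.43²/2 = 0.29044 m².
Resultant F = γ·h_c·A = 12.3606 × 3.46823 × 0.29044 = 12.451 kN.

F ≈ 12 kN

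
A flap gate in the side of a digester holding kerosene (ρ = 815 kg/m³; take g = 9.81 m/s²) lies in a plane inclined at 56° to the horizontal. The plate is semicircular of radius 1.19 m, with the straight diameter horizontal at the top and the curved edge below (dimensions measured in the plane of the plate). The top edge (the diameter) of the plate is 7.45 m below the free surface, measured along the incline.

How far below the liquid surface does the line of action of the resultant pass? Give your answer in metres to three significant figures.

γ = ρg = 815 × 9.81 / 1000 = 7.99515 kN/m³.
Let θ = 56° be the plate's angle to the horizontal; measure y along the incline from where the plane meets the free surface. Vertical depth h = y·sinθ with sinθ = 0.829038.
The centroid of a semicircle lies 4r/(3π) = 0.505052 m from the diameter, here below the top edge, so y_c = 7.45 + 0.505052 = 7.95505 m and h_c = 7.95505 × 0.829038 = 6.59504 m.
A = πr²/2 = π × 1.19²/2 = 2.2244 m².
Resultant F = γ·h_c·A = 7.99515 × 6.59504 × 2.2244 = 117.289 kN.
I_c = (π/8 − 8/(9π))·r⁴ = 0.109757 × 1.19⁴ = 0.2201 m⁴.
Centre of pressure: y_p = y_c + I_c/(y_c·A) = 7.95505 + 0.2201/(7.95505 × 2.2244) = 7.95505 + 0.0124384 = 7.96749 m along the plane.
Vertically, h_p = y_p·sinθ = 7.96749 × 0.829038 = 6.60535 m.

h_p = 6.61 m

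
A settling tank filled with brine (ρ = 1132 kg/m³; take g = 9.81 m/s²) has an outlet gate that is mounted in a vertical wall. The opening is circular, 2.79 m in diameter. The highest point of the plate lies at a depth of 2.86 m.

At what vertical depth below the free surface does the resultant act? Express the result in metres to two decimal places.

h_p = 4.37 m

γ = ρg = 1132 × 9.81 / 1000 = 11.10492 kN/m³.
The centroid is at the centre, 1.395 m below the top of the plate, so the centroid depth is h_c = 2.86 + 1.395 = 4.255 m.
A = π(1.395)² = 6.11362 m².
Resultant F = γ·h_c·A = 11.10492 × 4.255 × 6.11362 = 288.877 kN.
I_c = πr⁴/4 = π × 1.395⁴/4 = 2.97431 m⁴.
Centre of pressure: y_p = y_c + I_c/(y_c·A) = 4.255 + 2.97431/(4.255 × 6.11362) = 4.255 + 0.114337 = 4.36934 m along the plane.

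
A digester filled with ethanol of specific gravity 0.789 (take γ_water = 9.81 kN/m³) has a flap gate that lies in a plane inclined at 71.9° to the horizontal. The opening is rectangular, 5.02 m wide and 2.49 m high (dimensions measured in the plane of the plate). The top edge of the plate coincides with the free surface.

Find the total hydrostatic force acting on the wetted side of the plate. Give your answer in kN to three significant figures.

γ = 0.789 × 9.81 = 7.74009 kN/m³.
Let θ = 71.9° be the plate's angle to the horizontal; measure y along the incline from where the plane meets the free surface. Vertical depth h = y·sinθ with sinθ = 0.950516.
The centroid lies 2.49/2 = 1.245 m below the top edge, so y_c = 1.245 m and h_c = 1.245 × 0.950516 = 1.18339 m.
A = 5.02 × 2.49 = 12.4998 m².
Resultant F = γ·h_c·A = 7.74009 × 1.18339 × 12.4998 = 114.492 kN.

F ≈ 114 kN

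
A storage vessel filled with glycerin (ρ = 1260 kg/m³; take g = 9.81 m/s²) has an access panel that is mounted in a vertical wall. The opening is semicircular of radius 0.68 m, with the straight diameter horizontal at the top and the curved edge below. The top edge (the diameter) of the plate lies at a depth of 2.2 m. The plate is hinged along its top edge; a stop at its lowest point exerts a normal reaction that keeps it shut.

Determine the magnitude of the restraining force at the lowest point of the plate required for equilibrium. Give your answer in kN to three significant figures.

P ≈ 9.91 kN

γ = ρg = 1260 × 9.81 / 1000 = 12.3606 kN/m³.
The centroid of a semicircle lies 4r/(3π) = 0.288601 m from the diameter, here below the top edge, so the centroid depth is h_c = 2.2 + 0.288601 = 2.4886 m.
A = πr²/2 = π × 0.68²/2 = 0.726336 m².
Resultant F = γ·h_c·A = 12.3606 × 2.4886 × 0.726336 = 22.3425 kN.
I_c = (π/8 − 8/(9π))·r⁴ = 0.109757 × 0.68⁴ = 0.0234676 m⁴.
Centre of pressure: y_p = y_c + I_c/(y_c·A) = 2.4886 + 0.0234676/(2.4886 × 0.726336) = 2.4886 + 0.012983 = 2.50158 m along the plane.
The resultant acts 0.288601 + 0.012983 = 0.301584 m (along the plate) below the hinge at the top edge, so the moment about the hinge is M = F × 0.301584 = 22.3425 × 0.301584 = 6.73814 kN·m.
A normal force at the bottom, 0.68 m from the hinge, must supply this moment: P = 6.73814/0.68 = 9.90903 kN.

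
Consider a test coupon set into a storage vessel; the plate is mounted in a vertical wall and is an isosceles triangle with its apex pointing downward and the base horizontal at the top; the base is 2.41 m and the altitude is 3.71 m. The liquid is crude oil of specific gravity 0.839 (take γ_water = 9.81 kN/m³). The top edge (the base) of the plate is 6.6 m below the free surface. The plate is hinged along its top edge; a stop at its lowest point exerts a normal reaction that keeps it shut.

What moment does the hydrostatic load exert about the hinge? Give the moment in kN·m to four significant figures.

M ≈ 384.7 kN·m

γ = 0.839 × 9.81 = 8.23059 kN/m³.
With the apex down, the centroid sits h/3 = 3.71/3 = 1.23667 m below the base (the top edge), so the centroid depth is h_c = 6.6 + 1.23667 = 7.83667 m.
A = ½ × 2.41 × 3.71 = 4.47055 m².
Resultant F = γ·h_c·A = 8.23059 × 7.83667 × 4.47055 = 288.352 kN.
I_c = b·h³/36 = 2.41 × 3.71³/36 = 3.41851 m⁴.
Centre of pressure: y_p = y_c + I_c/(y_c·A) = 7.83667 + 3.41851/(7.83667 × 4.47055) = 7.83667 + 0.0975763 = 7.93425 m along the plane.
The resultant acts 1.23667 + 0.0975763 = 1.33425 m (along the plate) below the hinge at the top edge, so the moment about the hinge is M = F × 1.33425 = 288.352 × 1.33425 = 384.734 kN·m.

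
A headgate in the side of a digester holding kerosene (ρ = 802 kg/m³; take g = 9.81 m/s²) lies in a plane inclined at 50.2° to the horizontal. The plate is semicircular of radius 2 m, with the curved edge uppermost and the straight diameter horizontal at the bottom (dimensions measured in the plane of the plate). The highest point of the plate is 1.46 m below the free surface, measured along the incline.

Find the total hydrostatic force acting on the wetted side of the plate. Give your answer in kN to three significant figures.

F ≈ 99.2 kN

γ = ρg = 802 × 9.81 / 1000 = 7.86762 kN/m³.
Let θ = 50.2° be the plate's angle to the horizontal; measure y along the incline from where the plane meets the free surface. Vertical depth h = y·sinθ with sinθ = 0.768284.
The centroid lies 4r/(3π) = 0.848826 m above the diameter, so r − 4r/(3π) = 2 − 0.848826 = 1.15117 m below the topmost point, so y_c = 1.46 + 1.15117 = 2.61117 m and h_c = 2.61117 × 0.768284 = 2.00612 m.
A = πr²/2 = π × 2²/2 = 6.28319 m².
Resultant F = γ·h_c·A = 7.86762 × 2.00612 × 6.28319 = 99.17 kN.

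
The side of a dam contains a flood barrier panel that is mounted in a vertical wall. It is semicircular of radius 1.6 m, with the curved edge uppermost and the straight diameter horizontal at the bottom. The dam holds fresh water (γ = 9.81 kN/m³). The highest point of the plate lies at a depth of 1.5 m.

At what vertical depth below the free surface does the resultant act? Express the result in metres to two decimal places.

γ = 9.81 kN/m³.
The centroid lies 4r/(3π) = 0.679061 m above the diameter, so r − 4r/(3π) = 1.6 − 0.679061 = 0.920939 m below the topmost point, so the centroid depth is h_c = 1.5 + 0.920939 = 2.42094 m.
A = πr²/2 = π × 1.6²/2 = 4.02124 m².
Resultant F = γ·h_c·A = 9.81 × 2.42094 × 4.02124 = 95.5021 kN.
I_c = (π/8 − 8/(9π))·r⁴ = 0.109757 × 1.6⁴ = 0.719303 m⁴.
Centre of pressure: y_p = y_c + I_c/(y_c·A) = 2.42094 + 0.719303/(2.42094 × 4.02124) = 2.42094 + 0.073887 = 2.49483 m along the plane.

h_p = 2.49 m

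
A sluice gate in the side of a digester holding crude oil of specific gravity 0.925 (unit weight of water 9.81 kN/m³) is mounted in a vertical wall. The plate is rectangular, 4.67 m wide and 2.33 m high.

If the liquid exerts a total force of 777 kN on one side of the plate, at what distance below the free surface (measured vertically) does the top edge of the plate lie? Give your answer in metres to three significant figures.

γ = 0.925 × 9.81 = 9.07425 kN/m³.
A = 4.67 × 2.33 = 10.8811 m².
From F = γ·h_c·A, the centroid depth is h_c = 777/(9.07425 × 10.8811) = 7.86932 m.
The centroid lies 2.33/2 = 1.165 m below the top edge, so the top edge sits at h_top = 7.86932 − 1.165 = 6.70432 m below the surface.

d_top ≈ 6.70 m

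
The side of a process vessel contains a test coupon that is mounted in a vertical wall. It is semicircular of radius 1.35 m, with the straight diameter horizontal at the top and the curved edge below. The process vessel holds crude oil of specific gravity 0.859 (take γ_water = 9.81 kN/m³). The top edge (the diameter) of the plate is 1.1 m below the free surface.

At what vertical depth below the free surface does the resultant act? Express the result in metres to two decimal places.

γ = 0.859 × 9.81 = 8.42679 kN/m³.
The centroid of a semicircle lies 4r/(3π) = 0.572958 m from the diameter, here below the top edge, so the centroid depth is h_c = 1.1 + 0.572958 = 1.67296 m.
A = πr²/2 = π × 1.35²/2 = 2.86278 m².
Resultant F = γ·h_c·A = 8.42679 × 1.67296 × 2.86278 = 40.3586 kN.
I_c = (π/8 − 8/(9π))·r⁴ = 0.109757 × 1.35⁴ = 0.364559 m⁴.
Centre of pressure: y_p = y_c + I_c/(y_c·A) = 1.67296 + 0.364559/(1.67296 × 2.86278) = 1.67296 + 0.0761192 = 1.74908 m along the plane.

h_p = 1.75 m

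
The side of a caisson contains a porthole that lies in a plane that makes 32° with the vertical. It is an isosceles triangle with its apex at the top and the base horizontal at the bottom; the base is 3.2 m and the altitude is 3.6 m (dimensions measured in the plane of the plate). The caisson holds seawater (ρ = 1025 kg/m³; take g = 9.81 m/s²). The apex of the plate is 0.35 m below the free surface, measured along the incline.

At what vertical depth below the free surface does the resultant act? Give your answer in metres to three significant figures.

γ = ρg = 1025 × 9.81 / 1000 = 10.05525 kN/m³.
The plate makes 32° with the vertical, i.e. θ = 90° − 32° = 58° to the horizontal. Measuring y along the incline from the free-surface line, vertical depth h = y·sinθ with sinθ = 0.848048.
With the apex up, the centroid sits 2h/3 = 2 × 3.6/3 = 2.4 m below the apex, so y_c = 0.35 + 2.4 = 2.75 m and h_c = 2.75 × 0.848048 = 2.33213 m.
A = ½ × 3.2 × 3.6 = 5.76 m².
Resultant F = γ·h_c·A = 10.05525 × 2.33213 × 5.76 = 135.073 kN.
I_c = b·h³/36 = 3.2 × 3.6³/36 = 4.1472 m⁴.
Centre of pressure: y_p = y_c + I_c/(y_c·A) = 2.75 + 4.1472/(2.75 × 5.76) = 2.75 + 0.261818 = 3.01182 m along the plane.
Vertically, h_p = y_p·sinθ = 3.01182 × 0.848048 = 2.55417 m.

h_p = 2.55 m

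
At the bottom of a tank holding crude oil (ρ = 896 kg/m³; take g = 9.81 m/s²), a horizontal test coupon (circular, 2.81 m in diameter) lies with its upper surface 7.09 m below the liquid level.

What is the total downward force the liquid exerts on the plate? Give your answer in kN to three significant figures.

F ≈ 386 kN

γ = ρg = 896 × 9.81 / 1000 = 8.78976 kN/m³.
The plate is horizontal, so pressure is uniform at p = γ·h = 8.78976 × 7.09 = 62.3194 kN/m².
A = π(1.405)² = 6.20158 m².
F = p·A = 62.3194 × 6.20158 = 386.479 kN.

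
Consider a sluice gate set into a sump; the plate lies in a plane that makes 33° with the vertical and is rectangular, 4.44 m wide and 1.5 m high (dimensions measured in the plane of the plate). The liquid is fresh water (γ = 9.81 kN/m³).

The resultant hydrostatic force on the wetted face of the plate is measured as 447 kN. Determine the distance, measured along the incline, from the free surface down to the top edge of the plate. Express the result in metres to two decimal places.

y_top ≈ 7.41 m

γ = 9.81 kN/m³.
A = 4.44 × 1.5 = 6.66 m².
From F = γ·h_c·A, the centroid depth is h_c = 447/(9.81 × 6.66) = 6.8417 m.
The plate makes 33° with the vertical, i.e. θ = 90° − 33° = 57° to the horizontal. Measuring y along the incline from the free-surface line, vertical depth h = y·sinθ with sinθ = 0.838671.
Along the incline, y_c = h_c/sinθ = 6.8417/0.838671 = 8.15779 m.
The centroid lies 1.5/2 = 0.75 m below the top edge, so the top edge sits at y_top = 8.15779 − 0.75 = 7.40779 m along the incline.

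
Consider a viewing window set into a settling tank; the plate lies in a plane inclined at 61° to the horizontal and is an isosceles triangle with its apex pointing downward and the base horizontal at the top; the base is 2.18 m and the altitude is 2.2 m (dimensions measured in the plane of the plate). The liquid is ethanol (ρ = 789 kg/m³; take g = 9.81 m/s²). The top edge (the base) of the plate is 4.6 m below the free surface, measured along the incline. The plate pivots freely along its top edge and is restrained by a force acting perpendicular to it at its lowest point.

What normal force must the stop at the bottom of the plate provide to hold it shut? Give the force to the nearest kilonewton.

P ≈ 31 kN

γ = ρg = 789 × 9.81 / 1000 = 7.74009 kN/m³.
Let θ = 61° be the plate's angle to the horizontal; measure y along the incline from where the plane meets the free surface. Vertical depth h = y·sinθ with sinθ = 0.874620.
With the apex down, the centroid sits h/3 = 2.2/3 = 0.733333 m below the base (the top edge), so y_c = 4.6 + 0.733333 = 5.33333 m and h_c = 5.33333 × 0.874620 = 4.66464 m.
A = ½ × 2.18 × 2.2 = 2.398 m².
Resultant F = γ·h_c·A = 7.74009 × 4.66464 × 2.398 = 86.5792 kN.
I_c = b·h³/36 = 2.18 × 2.2³/36 = 0.644796 m⁴.
Centre of pressure: y_p = y_c + I_c/(y_c·A) = 5.33333 + 0.644796/(5.33333 × 2.398) = 5.33333 + 0.0504167 = 5.38375 m along the plane.
The resultant acts 0.733333 + 0.0504167 = 0.78375 m (along the plate) below the hinge at the top edge, so the moment about the hinge is M = F × 0.78375 = 86.5792 × 0.78375 = 67.8564 kN·m.
A normal force at the bottom, 2.2 m from the hinge, must supply this moment: P = 67.8564/2.2 = 30.8438 kN.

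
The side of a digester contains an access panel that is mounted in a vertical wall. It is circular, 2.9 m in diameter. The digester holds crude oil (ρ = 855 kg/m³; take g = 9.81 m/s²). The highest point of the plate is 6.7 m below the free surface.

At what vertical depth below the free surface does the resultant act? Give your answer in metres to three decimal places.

γ = ρg = 855 × 9.81 / 1000 = 8.38755 kN/m³.
The centroid is at the centre, 1.45 m below the top of the plate, so the centroid depth is h_c = 6.7 + 1.45 = 8.15 m.
A = π(1.45)² = 6.6052 m².
Resultant F = γ·h_c·A = 8.38755 × 8.15 × 6.6052 = 451.522 kN.
I_c = πr⁴/4 = π × 1.45⁴/4 = 3.47186 m⁴.
Centre of pressure: y_p = y_c + I_c/(y_c·A) = 8.15 + 3.47186/(8.15 × 6.6052) = 8.15 + 0.0644939 = 8.21449 m along the plane.

h_p = 8.214 m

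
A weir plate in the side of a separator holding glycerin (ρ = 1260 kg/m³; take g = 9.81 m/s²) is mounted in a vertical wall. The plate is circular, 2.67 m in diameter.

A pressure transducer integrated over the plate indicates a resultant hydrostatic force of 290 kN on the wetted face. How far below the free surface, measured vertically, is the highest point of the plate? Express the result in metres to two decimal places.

γ = ρg = 1260 × 9.81 / 1000 = 12.3606 kN/m³.
A = π(1.335)² = 5.59902 m².
From F = γ·h_c·A, the centroid depth is h_c = 290/(12.3606 × 5.59902) = 4.19031 m.
The centroid is at the centre, 1.335 m below the top of the plate, so the highest point sits at h_top = 4.19031 − 1.335 = 2.85531 m below the surface.

d_top ≈ 2.86 m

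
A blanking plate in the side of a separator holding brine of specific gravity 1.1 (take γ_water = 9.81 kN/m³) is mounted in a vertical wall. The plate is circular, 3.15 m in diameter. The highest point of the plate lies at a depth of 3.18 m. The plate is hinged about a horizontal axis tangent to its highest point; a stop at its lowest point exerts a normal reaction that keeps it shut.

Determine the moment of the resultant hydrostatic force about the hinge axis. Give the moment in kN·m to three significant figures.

M ≈ 682 kN·m

γ = 1.1 × 9.81 = 10.791 kN/m³.
The centroid is at the centre, 1.575 m below the top of the plate, so the centroid depth is h_c = 3.18 + 1.575 = 4.755 m.
A = π(1.575)² = 7.79311 m².
Resultant F = γ·h_c·A = 10.791 × 4.755 × 7.79311 = 399.874 kN.
I_c = πr⁴/4 = π × 1.575⁴/4 = 4.83295 m⁴.
Centre of pressure: y_p = y_c + I_c/(y_c·A) = 4.755 + 4.83295/(4.755 × 7.79311) = 4.755 + 0.130422 = 4.88542 m along the plane.
The resultant acts 1.575 + 0.130422 = 1.70542 m (along the plate) below the hinge at the top edge, so the moment about the hinge is M = F × 1.70542 = 399.874 × 1.70542 = 681.953 kN·m.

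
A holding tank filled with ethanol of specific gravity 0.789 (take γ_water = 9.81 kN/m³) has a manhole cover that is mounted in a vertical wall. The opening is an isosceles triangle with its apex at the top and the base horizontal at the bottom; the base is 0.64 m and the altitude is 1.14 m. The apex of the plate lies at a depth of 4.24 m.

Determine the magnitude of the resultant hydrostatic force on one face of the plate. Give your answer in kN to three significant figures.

γ = 0.789 × 9.81 = 7.74009 kN/m³.
With the apex up, the centroid sits 2h/3 = 2 × 1.14/3 = 0.76 m below the apex, so the centroid depth is h_c = 4.24 + 0.76 = 5 m.
A = ½ × 0.64 × 1.14 = 0.3648 m².
Resultant F = γ·h_c·A = 7.74009 × 5 × 0.3648 = 14.1179 kN.

F ≈ 14.1 kN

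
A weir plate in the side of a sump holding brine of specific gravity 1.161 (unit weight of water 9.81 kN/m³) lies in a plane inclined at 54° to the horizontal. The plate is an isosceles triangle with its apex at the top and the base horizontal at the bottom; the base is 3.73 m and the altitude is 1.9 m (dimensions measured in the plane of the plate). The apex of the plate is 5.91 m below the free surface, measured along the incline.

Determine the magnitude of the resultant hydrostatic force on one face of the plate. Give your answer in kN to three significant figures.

γ = 1.161 × 9.81 = 11.38941 kN/m³.
Let θ = 54° be the plate's angle to the horizontal; measure y along the incline from where the plane meets the free surface. Vertical depth h = y·sinθ with sinθ = 0.809017.
With the apex up, the centroid sits 2h/3 = 2 × 1.9/3 = 1.26667 m below the apex, so y_c = 5.91 + 1.26667 = 7.17667 m and h_c = 7.17667 × 0.809017 = 5.80605 m.
A = ½ × 3.73 × 1.9 = 3.5435 m².
Resultant F = γ·h_c·A = 11.38941 × 5.80605 × 3.5435 = 234.323 kN.

F ≈ 234 kN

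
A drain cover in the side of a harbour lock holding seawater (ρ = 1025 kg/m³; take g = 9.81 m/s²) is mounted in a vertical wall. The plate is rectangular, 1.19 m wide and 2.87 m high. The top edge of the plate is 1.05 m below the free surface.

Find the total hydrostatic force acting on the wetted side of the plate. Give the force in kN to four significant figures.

γ = ρg = 1025 × 9.81 / 1000 = 10.05525 kN/m³.
The centroid lies 2.87/2 = 1.435 m below the top edge, so the centroid depth is h_c = 1.05 + 1.435 = 2.485 m.
A = 1.19 × 2.87 = 3.4153 m².
Resultant F = γ·h_c·A = 10.05525 × 2.485 × 3.4153 = 85.3391 kN.

F ≈ 85.34 kN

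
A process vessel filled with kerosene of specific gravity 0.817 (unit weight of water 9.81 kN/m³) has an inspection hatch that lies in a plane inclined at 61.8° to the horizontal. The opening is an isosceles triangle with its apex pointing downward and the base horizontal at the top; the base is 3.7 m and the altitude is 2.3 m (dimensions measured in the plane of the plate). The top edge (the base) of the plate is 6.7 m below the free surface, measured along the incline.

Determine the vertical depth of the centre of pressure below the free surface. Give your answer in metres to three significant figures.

γ = 0.817 × 9.81 = 8.01477 kN/m³.
Let θ = 61.8° be the plate's angle to the horizontal; measure y along the incline from where the plane meets the free surface. Vertical depth h = y·sinθ with sinθ = 0.881303.
With the apex down, the centroid sits h/3 = 2.3/3 = 0.766667 m below the base (the top edge), so y_c = 6.7 + 0.766667 = 7.46667 m and h_c = 7.46667 × 0.881303 = 6.5804 m.
A = ½ × 3.7 × 2.3 = 4.255 m².
Resultant F = γ·h_c·A = 8.01477 × 6.5804 × 4.255 = 224.41 kN.
I_c = b·h³/36 = 3.7 × 2.3³/36 = 1.2505 m⁴.
Centre of pressure: y_p = y_c + I_c/(y_c·A) = 7.46667 + 1.2505/(7.46667 × 4.255) = 7.46667 + 0.0393602 = 7.50603 m along the plane.
Vertically, h_p = y_p·sinθ = 7.50603 × 0.881303 = 6.61509 m.

h_p = 6.62 m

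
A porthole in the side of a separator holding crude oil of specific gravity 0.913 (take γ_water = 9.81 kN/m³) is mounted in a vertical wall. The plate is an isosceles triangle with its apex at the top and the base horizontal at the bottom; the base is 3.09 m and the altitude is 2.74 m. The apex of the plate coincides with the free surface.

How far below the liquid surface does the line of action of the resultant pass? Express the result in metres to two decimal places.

γ = 0.913 × 9.81 = 8.95653 kN/m³.
With the apex up, the centroid sits 2h/3 = 2 × 2.74/3 = 1.82667 m below the apex, so the centroid depth is h_c = 1.82667 m.
A = ½ × 3.09 × 2.74 = 4.2333 m².
Resultant F = γ·h_c·A = 8.95653 × 1.82667 × 4.2333 = 69.2594 kN.
I_c = b·h³/36 = 3.09 × 2.74³/36 = 1.76566 m⁴.
Centre of pressure: y_p = y_c + I_c/(y_c·A) = 1.82667 + 1.76566/(1.82667 × 4.2333) = 1.82667 + 0.228333 = 2.055 m along the plane.

h_p = 2.06 m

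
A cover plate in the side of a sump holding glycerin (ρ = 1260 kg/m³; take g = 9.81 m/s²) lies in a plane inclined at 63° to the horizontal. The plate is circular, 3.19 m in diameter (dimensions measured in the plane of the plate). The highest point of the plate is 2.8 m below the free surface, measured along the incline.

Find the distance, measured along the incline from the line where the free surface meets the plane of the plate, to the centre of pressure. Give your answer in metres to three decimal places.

y_p = 4.540 m

γ = ρg = 1260 × 9.81 / 1000 = 12.3606 kN/m³.
Let θ = 63° be the plate's angle to the horizontal; measure y along the incline from where the plane meets the free surface. Vertical depth h = y·sinθ with sinθ = 0.891007.
The centroid is at the centre, 1.595 m below the top of the plate, so y_c = 2.8 + 1.595 = 4.395 m and h_c = 4.395 × 0.891007 = 3.91598 m.
A = π(1.595)² = 7.99229 m².
Resultant F = γ·h_c·A = 12.3606 × 3.91598 × 7.99229 = 386.858 kN.
I_c = πr⁴/4 = π × 1.595⁴/4 = 5.08315 m⁴.
Centre of pressure: y_p = y_c + I_c/(y_c·A) = 4.395 + 5.08315/(4.395 × 7.99229) = 4.395 + 0.144711 = 4.53971 m along the plane.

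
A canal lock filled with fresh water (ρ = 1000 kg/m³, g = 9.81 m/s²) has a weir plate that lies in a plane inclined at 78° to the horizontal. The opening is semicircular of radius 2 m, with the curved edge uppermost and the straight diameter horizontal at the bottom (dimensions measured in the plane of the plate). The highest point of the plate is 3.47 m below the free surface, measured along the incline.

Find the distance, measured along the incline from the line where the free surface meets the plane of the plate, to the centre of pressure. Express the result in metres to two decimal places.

y_p = 4.68 m

γ = ρg = 1000 × 9.81 = 9810 N/m³ = 9.81 kN/m³.
Let θ = 78° be the plate's angle to the horizontal; measure y along the incline from where the plane meets the free surface. Vertical depth h = y·sinθ with sinθ = 0.978148.
The centroid lies 4r/(3π) = 0.848826 m above the diameter, so r − 4r/(3π) = 2 − 0.848826 = 1.15117 m below the topmost point, so y_c = 3.47 + 1.15117 = 4.62117 m and h_c = 4.62117 × 0.978148 = 4.52019 m.
A = πr²/2 = π × 2²/2 = 6.28319 m².
Resultant F = γ·h_c·A = 9.81 × 4.52019 × 6.28319 = 278.616 kN.
I_c = (π/8 − 8/(9π))·r⁴ = 0.109757 × 2⁴ = 1.75611 m⁴.
Centre of pressure: y_p = y_c + I_c/(y_c·A) = 4.62117 + 1.75611/(4.62117 × 6.28319) = 4.62117 + 0.0604811 = 4.68165 m along the plane.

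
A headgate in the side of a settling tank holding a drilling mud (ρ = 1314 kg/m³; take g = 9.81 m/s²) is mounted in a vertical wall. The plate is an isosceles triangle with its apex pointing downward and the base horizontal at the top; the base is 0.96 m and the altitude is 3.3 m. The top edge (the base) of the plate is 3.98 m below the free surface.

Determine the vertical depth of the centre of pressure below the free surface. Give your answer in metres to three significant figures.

γ = ρg = 1314 × 9.81 / 1000 = 12.89034 kN/m³.
With the apex down, the centroid sits h/3 = 3.3/3 = 1.1 m below the base (the top edge), so the centroid depth is h_c = 3.98 + 1.1 = 5.08 m.
A = ½ × 0.96 × 3.3 = 1.584 m².
Resultant F = γ·h_c·A = 12.89034 × 5.08 × 1.584 = 103.725 kN.
I_c = b·h³/36 = 0.96 × 3.3³/36 = 0.95832 m⁴.
Centre of pressure: y_p = y_c + I_c/(y_c·A) = 5.08 + 0.95832/(5.08 × 1.584) = 5.08 + 0.119094 = 5.19909 m along the plane.

h_p = 5.20 m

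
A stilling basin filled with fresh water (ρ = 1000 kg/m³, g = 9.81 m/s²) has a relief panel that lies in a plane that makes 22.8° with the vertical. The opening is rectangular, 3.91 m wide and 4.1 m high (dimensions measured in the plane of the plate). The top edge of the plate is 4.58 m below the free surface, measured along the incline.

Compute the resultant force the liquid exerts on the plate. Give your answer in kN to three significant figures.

γ = ρg = 1000 × 9.81 = 9810 N/m³ = 9.81 kN/m³.
The plate makes 22.8° with the vertical, i.e. θ = 90° − 22.8° = 67.2° to the horizontal. Measuring y along the incline from the free-surface line, vertical depth h = y·sinθ with sinθ = 0.921863.
The centroid lies 4.1/2 = 2.05 m below the top edge, so y_c = 4.58 + 2.05 = 6.63 m and h_c = 6.63 × 0.921863 = 6.11195 m.
A = 3.91 × 4.1 = 16.031 m².
Resultant F = γ·h_c·A = 9.81 × 6.11195 × 16.031 = 961.19 kN.

F ≈ 961 kN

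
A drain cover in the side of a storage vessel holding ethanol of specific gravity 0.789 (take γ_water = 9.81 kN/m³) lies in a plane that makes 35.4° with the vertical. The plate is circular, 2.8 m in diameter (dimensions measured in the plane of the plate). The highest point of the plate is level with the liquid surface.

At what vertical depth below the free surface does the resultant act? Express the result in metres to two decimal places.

γ = 0.789 × 9.81 = 7.74009 kN/m³.
The plate makes 35.4° with the vertical, i.e. θ = 90° − 35.4° = 54.6° to the horizontal. Measuring y along the incline from the free-surface line, vertical depth h = y·sinθ with sinθ = 0.815128.
The centroid is at the centre, 1.4 m below the top of the plate, so y_c = 1.4 m and h_c = 1.4 × 0.815128 = 1.14118 m.
A = π(1.4)² = 6.15752 m².
Resultant F = γ·h_c·A = 7.74009 × 1.14118 × 6.15752 = 54.3884 kN.
I_c = πr⁴/4 = π × 1.4⁴/4 = 3.01719 m⁴.
Centre of pressure: y_p = y_c + I_c/(y_c·A) = 1.4 + 3.01719/(1.4 × 6.15752) = 1.4 + 0.350001 = 1.75 m along the plane.
Vertically, h_p = y_p·sinθ = 1.75 × 0.815128 = 1.42647 m.

h_p = 1.43 m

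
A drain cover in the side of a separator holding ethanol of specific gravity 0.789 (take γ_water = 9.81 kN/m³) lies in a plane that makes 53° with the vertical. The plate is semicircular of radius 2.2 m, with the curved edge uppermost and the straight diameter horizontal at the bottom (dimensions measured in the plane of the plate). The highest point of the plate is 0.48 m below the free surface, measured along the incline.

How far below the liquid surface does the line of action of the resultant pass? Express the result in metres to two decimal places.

γ = 0.789 × 9.81 = 7.74009 kN/m³.
The plate makes 53° with the vertical, i.e. θ = 90° − 53° = 37° to the horizontal. Measuring y along the incline from the free-surface line, vertical depth h = y·sinθ with sinθ = 0.601815.
The centroid lies 4r/(3π) = 0.933709 m above the diameter, so r − 4r/(3π) = 2.2 − 0.933709 = 1.26629 m below the topmost point, so y_c = 0.48 + 1.26629 = 1.74629 m and h_c = 1.74629 × 0.601815 = 1.05094 m.
A = πr²/2 = π × 2.2²/2 = 7.60265 m².
Resultant F = γ·h_c·A = 7.74009 × 1.05094 × 7.60265 = 61.8428 kN.
I_c = (π/8 − 8/(9π))·r⁴ = 0.109757 × 2.2⁴ = 2.57112 m⁴.
Centre of pressure: y_p = y_c + I_c/(y_c·A) = 1.74629 + 2.57112/(1.74629 × 7.60265) = 1.74629 + 0.19366 = 1.93995 m along the plane.
Vertically, h_p = y_p·sinθ = 1.93995 × 0.601815 = 1.16749 m.

h_p = 1.17 m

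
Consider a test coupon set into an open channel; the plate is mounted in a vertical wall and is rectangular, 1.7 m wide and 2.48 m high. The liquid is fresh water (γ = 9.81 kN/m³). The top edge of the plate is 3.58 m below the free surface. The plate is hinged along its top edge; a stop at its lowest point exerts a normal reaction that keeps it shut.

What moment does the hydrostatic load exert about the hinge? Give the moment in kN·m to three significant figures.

γ = 9.81 kN/m³.
The centroid lies 2.48/2 = 1.24 m below the top edge, so the centroid depth is h_c = 3.58 + 1.24 = 4.82 m.
A = 1.7 × 2.48 = 4.216 m².
Resultant F = γ·h_c·A = 9.81 × 4.82 × 4.216 = 199.35 kN.
I_c = b·h³/12 = 1.7 × 2.48³/12 = 2.16084 m⁴.
Centre of pressure: y_p = y_c + I_c/(y_c·A) = 4.82 + 2.16084/(4.82 × 4.216) = 4.82 + 0.106335 = 4.92633 m along the plane.
The resultant acts 1.24 + 0.106335 = 1.34634 m (along the plate) below the hinge at the top edge, so the moment about the hinge is M = F × 1.34634 = 199.35 × 1.34634 = 268.393 kN·m.

M ≈ 268 kN·m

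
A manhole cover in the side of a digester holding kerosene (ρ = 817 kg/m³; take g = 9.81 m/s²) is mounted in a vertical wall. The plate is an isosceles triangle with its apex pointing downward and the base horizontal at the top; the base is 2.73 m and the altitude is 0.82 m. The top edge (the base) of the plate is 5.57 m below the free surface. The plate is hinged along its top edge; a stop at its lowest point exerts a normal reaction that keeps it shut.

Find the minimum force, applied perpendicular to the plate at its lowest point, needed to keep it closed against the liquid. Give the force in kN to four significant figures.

γ = ρg = 817 × 9.81 / 1000 = 8.01477 kN/m³.
With the apex down, the centroid sits h/3 = 0.82/3 = 0.273333 m below the base (the top edge), so the centroid depth is h_c = 5.57 + 0.273333 = 5.84333 m.
A = ½ × 2.73 × 0.82 = 1.1193 m².
Resultant F = γ·h_c·A = 8.01477 × 5.84333 × 1.1193 = 52.4201 kN.
I_c = b·h³/36 = 2.73 × 0.82³/36 = 0.0418121 m⁴.
Centre of pressure: y_p = y_c + I_c/(y_c·A) = 5.84333 + 0.0418121/(5.84333 × 1.1193) = 5.84333 + 0.00639286 = 5.84972 m along the plane.
The resultant acts 0.273333 + 0.00639286 = 0.279726 m (along the plate) below the hinge at the top edge, so the moment about the hinge is M = F × 0.279726 = 52.4201 × 0.279726 = 14.6633 kN·m.
A normal force at the bottom, 0.82 m from the hinge, must supply this moment: P = 14.6633/0.82 = 17.8821 kN.

P ≈ 17.88 kN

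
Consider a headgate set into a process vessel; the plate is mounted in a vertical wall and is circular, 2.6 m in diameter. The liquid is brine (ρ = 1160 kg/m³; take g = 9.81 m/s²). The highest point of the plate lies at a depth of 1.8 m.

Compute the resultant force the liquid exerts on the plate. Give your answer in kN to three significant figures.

F ≈ 187 kN

γ = ρg = 1160 × 9.81 / 1000 = 11.3796 kN/m³.
The centroid is at the centre, 1.3 m below the top of the plate, so the centroid depth is h_c = 1.8 + 1.3 = 3.1 m.
A = π(1.3)² = 5.30929 m².
Resultant F = γ·h_c·A = 11.3796 × 3.1 × 5.30929 = 187.295 kN.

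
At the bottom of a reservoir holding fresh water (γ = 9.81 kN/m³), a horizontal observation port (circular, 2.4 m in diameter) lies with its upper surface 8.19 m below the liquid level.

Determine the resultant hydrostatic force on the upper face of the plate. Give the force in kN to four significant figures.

F ≈ 363.5 kN

γ = 9.81 kN/m³.
The plate is horizontal, so pressure is uniform at p = γ·h = 9.81 × 8.19 = 80.3439 kN/m².
A = π(1.2)² = 4.52389 m².
F = p·A = 80.3439 × 4.52389 = 363.467 kN.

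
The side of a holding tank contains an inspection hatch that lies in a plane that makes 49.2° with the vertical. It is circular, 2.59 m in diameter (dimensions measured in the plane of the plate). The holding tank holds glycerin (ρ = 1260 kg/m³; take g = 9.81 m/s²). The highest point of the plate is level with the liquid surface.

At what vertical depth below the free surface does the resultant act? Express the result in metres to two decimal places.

γ = ρg = 1260 × 9.81 / 1000 = 12.3606 kN/m³.
The plate makes 49.2° with the vertical, i.e. θ = 90° − 49.2° = 40.8° to the horizontal. Measuring y along the incline from the free-surface line, vertical depth h = y·sinθ with sinθ = 0.653421.
The centroid is at the centre, 1.295 m below the top of the plate, so y_c = 1.295 m and h_c = 1.295 × 0.653421 = 0.84618 m.
A = π(1.295)² = 5.26853 m².
Resultant F = γ·h_c·A = 12.3606 × 0.84618 × 5.26853 = 55.1051 kN.
I_c = πr⁴/4 = π × 1.295⁴/4 = 2.20886 m⁴.
Centre of pressure: y_p = y_c + I_c/(y_c·A) = 1.295 + 2.20886/(1.295 × 5.26853) = 1.295 + 0.323749 = 1.61875 m along the plane.
Vertically, h_p = y_p·sinθ = 1.61875 × 0.653421 = 1.05773 m.

h_p = 1.06 m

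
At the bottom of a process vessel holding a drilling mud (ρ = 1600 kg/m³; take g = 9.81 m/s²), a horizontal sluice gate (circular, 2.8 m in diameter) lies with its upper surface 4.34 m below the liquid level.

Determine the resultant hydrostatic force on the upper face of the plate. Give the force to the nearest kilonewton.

F ≈ 419 kN

γ = ρg = 1600 × 9.81 / 1000 = 15.696 kN/m³.
The plate is horizontal, so pressure is uniform at p = γ·h = 15.696 × 4.34 = 68.1206 kN/m².
A = π(1.4)² = 6.15752 m².
F = p·A = 68.1206 × 6.15752 = 419.454 kN.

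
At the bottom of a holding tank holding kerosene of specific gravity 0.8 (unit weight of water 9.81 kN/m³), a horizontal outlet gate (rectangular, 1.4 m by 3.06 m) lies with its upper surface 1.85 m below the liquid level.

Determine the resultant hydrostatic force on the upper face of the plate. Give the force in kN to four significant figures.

F ≈ 62.20 kN

γ = 0.8 × 9.81 = 7.848 kN/m³.
The plate is horizontal, so pressure is uniform at p = γ·h = 7.848 × 1.85 = 14.5188 kN/m².
A = 1.4 × 3.06 = 4.284 m².
F = p·A = 14.5188 × 4.284 = 62.1985 kN.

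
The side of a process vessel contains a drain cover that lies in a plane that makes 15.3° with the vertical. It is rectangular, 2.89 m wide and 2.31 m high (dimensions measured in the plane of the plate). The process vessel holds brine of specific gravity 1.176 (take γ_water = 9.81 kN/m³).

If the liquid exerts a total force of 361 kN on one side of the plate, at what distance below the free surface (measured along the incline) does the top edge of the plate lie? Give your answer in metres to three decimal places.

y_top ≈ 3.705 m

γ = 1.176 × 9.81 = 11.53656 kN/m³.
A = 2.89 × 2.31 = 6.6759 m².
From F = γ·h_c·A, the centroid depth is h_c = 361/(11.53656 × 6.6759) = 4.68728 m.
The plate makes 15.3° with the vertical, i.e. θ = 90° − 15.3° = 74.7° to the horizontal. Measuring y along the incline from the free-surface line, vertical depth h = y·sinθ with sinθ = 0.964557.
Along the incline, y_c = h_c/sinθ = 4.68728/0.964557 = 4.85952 m.
The centroid lies 2.31/2 = 1.155 m below the top edge, so the top edge sits at y_top = 4.85952 − 1.155 = 3.70452 m along the incline.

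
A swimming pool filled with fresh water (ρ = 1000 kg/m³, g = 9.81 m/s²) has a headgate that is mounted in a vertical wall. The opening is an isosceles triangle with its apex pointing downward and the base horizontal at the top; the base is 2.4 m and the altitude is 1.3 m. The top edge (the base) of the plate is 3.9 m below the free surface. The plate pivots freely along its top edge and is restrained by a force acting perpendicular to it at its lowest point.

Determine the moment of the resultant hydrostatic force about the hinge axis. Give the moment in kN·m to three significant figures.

γ = ρg = 1000 × 9.81 = 9810 N/m³ = 9.81 kN/m³.
With the apex down, the centroid sits h/3 = 1.3/3 = 0.433333 m below the base (the top edge), so the centroid depth is h_c = 3.9 + 0.433333 = 4.33333 m.
A = ½ × 2.4 × 1.3 = 1.56 m².
Resultant F = γ·h_c·A = 9.81 × 4.33333 × 1.56 = 66.3155 kN.
I_c = b·h³/36 = 2.4 × 1.3³/36 = 0.146467 m⁴.
Centre of pressure: y_p = y_c + I_c/(y_c·A) = 4.33333 + 0.146467/(4.33333 × 1.56) = 4.33333 + 0.0216667 = 4.355 m along the plane.
The resultant acts 0.433333 + 0.0216667 = 0.455 m (along the plate) below the hinge at the top edge, so the moment about the hinge is M = F × 0.455 = 66.3155 × 0.455 = 30.1736 kN·m.

M ≈ 30.2 kN·m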